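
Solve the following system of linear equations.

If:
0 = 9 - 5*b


Then:
b = 9/5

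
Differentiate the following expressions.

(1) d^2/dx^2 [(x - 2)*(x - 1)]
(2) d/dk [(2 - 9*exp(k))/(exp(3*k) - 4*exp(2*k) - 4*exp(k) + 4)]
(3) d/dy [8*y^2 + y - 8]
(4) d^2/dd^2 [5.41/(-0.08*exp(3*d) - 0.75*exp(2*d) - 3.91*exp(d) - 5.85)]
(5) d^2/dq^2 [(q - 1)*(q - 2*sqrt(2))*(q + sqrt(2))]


(1) = 2
(2) = (-(9*exp(k) - 2)*(-3*exp(2*k) + 8*exp(k) + 4) - 9*exp(3*k) + 36*exp(2*k) + 36*exp(k) - 36)*exp(k)/(exp(3*k) - 4*exp(2*k) - 4*exp(k) + 4)^2
(3) = 16*y + 1
(4) = (-5.41*(0.24*exp(2*d) + 1.5*exp(d) + 3.91)*(0.48*exp(2*d) + 3.0*exp(d) + 7.82)*exp(d) + (3.8952*exp(2*d) + 16.23*exp(d) + 21.1531)*(0.08*exp(3*d) + 0.75*exp(2*d) + 3.91*exp(d) + 5.85))*exp(d)/(0.08*exp(3*d) + 0.75*exp(2*d) + 3.91*exp(d) + 5.85)^3
(5) = 6*q - 2*sqrt(2) - 2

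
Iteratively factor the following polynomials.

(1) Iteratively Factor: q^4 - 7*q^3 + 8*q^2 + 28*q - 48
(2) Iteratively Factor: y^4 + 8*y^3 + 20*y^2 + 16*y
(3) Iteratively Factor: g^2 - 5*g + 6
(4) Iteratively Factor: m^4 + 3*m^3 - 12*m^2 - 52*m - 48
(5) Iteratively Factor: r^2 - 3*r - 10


(1) = (q + 2)*(q^3 - 9*q^2 + 26*q - 24) = (q - 3)*(q + 2)*(q^2 - 6*q + 8) = (q - 4)*(q - 3)*(q + 2)*(q - 2)
(2) = (y + 4)*(y^3 + 4*y^2 + 4*y) = y*(y + 4)*(y^2 + 4*y + 4) = y*(y + 2)*(y + 4)*(y + 2)
(3) = (g - 2)*(g - 3)
(4) = (m + 3)*(m^3 - 12*m - 16) = (m + 2)*(m + 3)*(m^2 - 2*m - 8) = (m - 4)*(m + 2)*(m + 3)*(m + 2)
(5) = (r + 2)*(r - 5)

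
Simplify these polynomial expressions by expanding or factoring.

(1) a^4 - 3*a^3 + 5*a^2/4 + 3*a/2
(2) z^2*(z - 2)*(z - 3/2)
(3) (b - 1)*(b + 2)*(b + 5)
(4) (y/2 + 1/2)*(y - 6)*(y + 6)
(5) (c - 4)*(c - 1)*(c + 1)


(1) = a*(a - 2)*(a - 3/2)*(a + 1/2)
(2) = z^4 - 7*z^3/2 + 3*z^2
(3) = b^3 + 6*b^2 + 3*b - 10
(4) = y^3/2 + y^2/2 - 18*y - 18
(5) = c^3 - 4*c^2 - c + 4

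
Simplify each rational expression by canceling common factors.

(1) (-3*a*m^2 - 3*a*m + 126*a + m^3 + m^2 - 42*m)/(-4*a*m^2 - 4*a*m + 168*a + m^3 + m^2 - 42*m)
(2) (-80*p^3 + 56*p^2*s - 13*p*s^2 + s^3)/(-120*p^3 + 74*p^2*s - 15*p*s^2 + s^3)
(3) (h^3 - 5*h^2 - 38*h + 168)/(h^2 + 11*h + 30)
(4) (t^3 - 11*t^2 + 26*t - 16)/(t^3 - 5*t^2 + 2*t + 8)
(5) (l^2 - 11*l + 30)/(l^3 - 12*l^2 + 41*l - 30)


(1) = (3*a - m)/(4*a - m)
(2) = (4*p - s)/(6*p - s)
(3) = (h^2 - 11*h + 28)/(h + 5)
(4) = (t^2 - 9*t + 8)/(t^2 - 3*t - 4)
(5) = 1/(l - 1)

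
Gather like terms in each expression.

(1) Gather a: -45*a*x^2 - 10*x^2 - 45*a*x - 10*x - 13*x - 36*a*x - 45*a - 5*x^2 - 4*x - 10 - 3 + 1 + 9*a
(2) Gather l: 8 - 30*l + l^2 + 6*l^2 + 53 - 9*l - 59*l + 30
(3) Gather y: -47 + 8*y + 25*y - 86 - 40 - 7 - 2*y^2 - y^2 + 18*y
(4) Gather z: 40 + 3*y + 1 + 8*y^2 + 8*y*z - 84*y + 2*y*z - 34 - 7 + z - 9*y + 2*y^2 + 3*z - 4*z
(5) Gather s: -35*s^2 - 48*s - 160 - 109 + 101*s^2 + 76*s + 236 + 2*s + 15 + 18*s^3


(1) = a*(-45*x^2 - 81*x - 36) - 15*x^2 - 27*x - 12
(2) = 7*l^2 - 98*l + 91
(3) = -3*y^2 + 51*y - 180
(4) = 10*y^2 + 10*y*z - 90*y
(5) = 18*s^3 + 66*s^2 + 30*s - 18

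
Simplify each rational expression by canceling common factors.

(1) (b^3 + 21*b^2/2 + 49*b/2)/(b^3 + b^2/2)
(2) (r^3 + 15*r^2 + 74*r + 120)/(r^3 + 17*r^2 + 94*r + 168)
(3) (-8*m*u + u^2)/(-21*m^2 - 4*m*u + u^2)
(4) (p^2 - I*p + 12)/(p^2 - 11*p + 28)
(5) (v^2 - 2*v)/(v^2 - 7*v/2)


(1) = (2*b^2 + 21*b + 49)/(2*b^2 + b)
(2) = (r + 5)/(r + 7)
(3) = (-8*m*u + u^2)/(-21*m^2 - 4*m*u + u^2)
(4) = (p^2 - I*p + 12)/(p^2 - 11*p + 28)
(5) = (2*v - 4)/(2*v - 7)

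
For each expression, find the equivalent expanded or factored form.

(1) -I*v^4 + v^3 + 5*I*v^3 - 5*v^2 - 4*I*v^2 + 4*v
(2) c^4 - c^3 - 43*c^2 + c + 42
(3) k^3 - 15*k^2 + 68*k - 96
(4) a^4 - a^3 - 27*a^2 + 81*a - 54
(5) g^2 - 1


(1) = v*(v - 4)*(v - 1)*(-I*v + 1)
(2) = (c - 7)*(c - 1)*(c + 1)*(c + 6)
(3) = (k - 8)*(k - 4)*(k - 3)
(4) = (a - 3)^2*(a - 1)*(a + 6)
(5) = (g - 1)*(g + 1)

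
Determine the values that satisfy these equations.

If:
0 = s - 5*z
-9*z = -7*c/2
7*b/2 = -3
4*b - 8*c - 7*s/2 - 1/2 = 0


Then:
b = -6/7
c = -990/3731
s = -275/533
z = -55/533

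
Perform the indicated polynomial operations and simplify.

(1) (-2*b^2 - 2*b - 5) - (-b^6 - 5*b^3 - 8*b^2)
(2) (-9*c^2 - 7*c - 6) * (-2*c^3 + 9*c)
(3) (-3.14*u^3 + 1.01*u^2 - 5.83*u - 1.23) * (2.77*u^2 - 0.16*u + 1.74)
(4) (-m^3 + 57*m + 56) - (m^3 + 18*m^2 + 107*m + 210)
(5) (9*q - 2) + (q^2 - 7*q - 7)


(1) = b^6 + 5*b^3 + 6*b^2 - 2*b - 5
(2) = 18*c^5 + 14*c^4 - 69*c^3 - 63*c^2 - 54*c
(3) = -8.6978*u^5 + 3.3001*u^4 - 21.7743*u^3 - 0.7169*u^2 - 9.9474*u - 2.1402
(4) = -2*m^3 - 18*m^2 - 50*m - 154
(5) = q^2 + 2*q - 9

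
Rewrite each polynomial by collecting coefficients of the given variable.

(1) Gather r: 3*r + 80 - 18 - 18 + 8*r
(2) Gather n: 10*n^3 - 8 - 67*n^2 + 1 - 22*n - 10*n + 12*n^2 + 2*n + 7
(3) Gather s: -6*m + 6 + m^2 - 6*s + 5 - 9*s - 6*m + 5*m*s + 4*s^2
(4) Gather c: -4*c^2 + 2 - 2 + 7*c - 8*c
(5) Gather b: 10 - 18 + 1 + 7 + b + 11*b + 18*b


(1) = 11*r + 44
(2) = 10*n^3 - 55*n^2 - 30*n
(3) = m^2 - 12*m + 4*s^2 + s*(5*m - 15) + 11
(4) = -4*c^2 - c
(5) = 30*b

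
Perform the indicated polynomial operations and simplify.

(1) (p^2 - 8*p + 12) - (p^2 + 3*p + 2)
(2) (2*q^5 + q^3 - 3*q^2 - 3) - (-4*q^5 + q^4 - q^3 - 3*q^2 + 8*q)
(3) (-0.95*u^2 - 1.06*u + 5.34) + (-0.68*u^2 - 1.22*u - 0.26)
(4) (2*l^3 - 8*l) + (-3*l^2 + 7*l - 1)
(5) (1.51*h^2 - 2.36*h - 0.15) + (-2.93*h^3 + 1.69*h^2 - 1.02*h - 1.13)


(1) = 10 - 11*p
(2) = 6*q^5 - q^4 + 2*q^3 - 8*q - 3
(3) = -1.63*u^2 - 2.28*u + 5.08
(4) = 2*l^3 - 3*l^2 - l - 1
(5) = -2.93*h^3 + 3.2*h^2 - 3.38*h - 1.28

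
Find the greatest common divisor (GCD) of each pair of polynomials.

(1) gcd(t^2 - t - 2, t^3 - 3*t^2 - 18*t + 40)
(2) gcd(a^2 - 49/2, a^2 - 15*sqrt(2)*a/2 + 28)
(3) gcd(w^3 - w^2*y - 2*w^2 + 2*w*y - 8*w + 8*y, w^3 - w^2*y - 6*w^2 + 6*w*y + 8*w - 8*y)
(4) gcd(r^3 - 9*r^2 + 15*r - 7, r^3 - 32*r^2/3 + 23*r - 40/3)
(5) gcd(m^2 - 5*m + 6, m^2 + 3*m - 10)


(1) = gcd((t - 2)*(t + 1), (t - 5)*(t - 2)*(t + 4)) = t - 2
(2) = a - 7*sqrt(2)/2
(3) = gcd((w - 4)*(w + 2)*(w - y), (w - 4)*(w - 2)*(w - y)) = -w^2 + w*y + 4*w - 4*y
(4) = r - 1
(5) = m - 2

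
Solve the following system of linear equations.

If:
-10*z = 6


Then:
z = -3/5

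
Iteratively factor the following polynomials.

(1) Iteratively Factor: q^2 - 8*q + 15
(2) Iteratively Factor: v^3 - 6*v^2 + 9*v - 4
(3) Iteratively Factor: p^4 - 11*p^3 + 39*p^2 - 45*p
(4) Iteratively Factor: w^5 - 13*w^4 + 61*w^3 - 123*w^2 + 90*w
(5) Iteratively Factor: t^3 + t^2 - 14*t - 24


(1) = (q - 3)*(q - 5)
(2) = (v - 1)*(v^2 - 5*v + 4) = (v - 4)*(v - 1)*(v - 1)
(3) = (p - 5)*(p^3 - 6*p^2 + 9*p) = (p - 5)*(p - 3)*(p^2 - 3*p) = p*(p - 5)*(p - 3)*(p - 3)
(4) = (w - 3)*(w^4 - 10*w^3 + 31*w^2 - 30*w) = (w - 3)*(w - 2)*(w^3 - 8*w^2 + 15*w) = (w - 5)*(w - 3)*(w - 2)*(w^2 - 3*w) = (w - 5)*(w - 3)^2*(w - 2)*(w)
(5) = (t - 4)*(t^2 + 5*t + 6) = (t - 4)*(t + 3)*(t + 2)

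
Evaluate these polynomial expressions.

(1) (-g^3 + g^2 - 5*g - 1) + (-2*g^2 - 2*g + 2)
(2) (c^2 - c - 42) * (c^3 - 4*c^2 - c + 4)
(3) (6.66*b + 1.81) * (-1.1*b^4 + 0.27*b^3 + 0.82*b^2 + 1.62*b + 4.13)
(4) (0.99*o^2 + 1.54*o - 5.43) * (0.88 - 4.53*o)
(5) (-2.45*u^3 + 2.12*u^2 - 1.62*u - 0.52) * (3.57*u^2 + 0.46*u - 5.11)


(1) = -g^3 - g^2 - 7*g + 1
(2) = c^5 - 5*c^4 - 39*c^3 + 173*c^2 + 38*c - 168
(3) = -7.326*b^5 - 0.1928*b^4 + 5.9499*b^3 + 12.2734*b^2 + 30.438*b + 7.4753
(4) = -4.4847*o^3 - 6.105*o^2 + 25.9531*o - 4.7784
(5) = -8.7465*u^5 + 6.4414*u^4 + 7.7113*u^3 - 13.4348*u^2 + 8.039*u + 2.6572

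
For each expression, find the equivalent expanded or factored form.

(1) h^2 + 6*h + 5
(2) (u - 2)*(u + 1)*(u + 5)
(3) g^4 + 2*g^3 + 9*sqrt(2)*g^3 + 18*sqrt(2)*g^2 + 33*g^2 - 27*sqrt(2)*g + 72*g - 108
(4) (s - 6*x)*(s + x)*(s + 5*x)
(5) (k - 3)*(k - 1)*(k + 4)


(1) = (h + 1)*(h + 5)
(2) = u^3 + 4*u^2 - 7*u - 10
(3) = (g - 1)*(g + 3)*(g + 3*sqrt(2))*(g + 6*sqrt(2))
(4) = s^3 - 31*s*x^2 - 30*x^3
(5) = k^3 - 13*k + 12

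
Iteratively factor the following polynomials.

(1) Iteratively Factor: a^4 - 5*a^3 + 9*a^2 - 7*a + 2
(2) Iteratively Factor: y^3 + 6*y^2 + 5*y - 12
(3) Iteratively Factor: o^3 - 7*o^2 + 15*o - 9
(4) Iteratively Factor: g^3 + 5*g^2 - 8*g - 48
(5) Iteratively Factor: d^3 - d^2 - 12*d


(1) = (a - 1)*(a^3 - 4*a^2 + 5*a - 2) = (a - 2)*(a - 1)*(a^2 - 2*a + 1) = (a - 2)*(a - 1)^2*(a - 1)
(2) = (y + 4)*(y^2 + 2*y - 3) = (y + 3)*(y + 4)*(y - 1)
(3) = (o - 3)*(o^2 - 4*o + 3) = (o - 3)^2*(o - 1)
(4) = (g + 4)*(g^2 + g - 12) = (g - 3)*(g + 4)*(g + 4)
(5) = (d - 4)*(d^2 + 3*d) = d*(d - 4)*(d + 3)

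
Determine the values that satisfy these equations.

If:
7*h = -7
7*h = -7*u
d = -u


Then:
d = -1
h = -1
u = 1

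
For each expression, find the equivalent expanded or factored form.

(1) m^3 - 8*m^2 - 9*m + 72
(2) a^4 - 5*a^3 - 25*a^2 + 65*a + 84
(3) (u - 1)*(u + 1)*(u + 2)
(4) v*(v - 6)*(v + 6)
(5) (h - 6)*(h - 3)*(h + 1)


(1) = (m - 8)*(m - 3)*(m + 3)
(2) = (a - 7)*(a - 3)*(a + 1)*(a + 4)
(3) = u^3 + 2*u^2 - u - 2
(4) = v^3 - 36*v
(5) = h^3 - 8*h^2 + 9*h + 18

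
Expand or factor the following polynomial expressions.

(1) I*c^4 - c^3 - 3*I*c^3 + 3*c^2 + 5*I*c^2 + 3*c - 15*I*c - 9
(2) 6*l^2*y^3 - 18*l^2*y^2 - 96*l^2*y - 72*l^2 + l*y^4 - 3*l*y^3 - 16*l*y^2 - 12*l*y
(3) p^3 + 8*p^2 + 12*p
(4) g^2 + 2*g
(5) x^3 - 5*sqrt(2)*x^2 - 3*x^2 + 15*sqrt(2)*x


(1) = (c - 3)*(c - I)*(c + 3*I)*(I*c + 1)
(2) = (6*l + y)*(y - 6)*(y + 2)*(l*y + l)
(3) = p*(p + 2)*(p + 6)
(4) = g*(g + 2)
(5) = x*(x - 3)*(x - 5*sqrt(2))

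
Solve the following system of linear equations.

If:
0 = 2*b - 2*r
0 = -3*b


Then:
b = 0
r = 0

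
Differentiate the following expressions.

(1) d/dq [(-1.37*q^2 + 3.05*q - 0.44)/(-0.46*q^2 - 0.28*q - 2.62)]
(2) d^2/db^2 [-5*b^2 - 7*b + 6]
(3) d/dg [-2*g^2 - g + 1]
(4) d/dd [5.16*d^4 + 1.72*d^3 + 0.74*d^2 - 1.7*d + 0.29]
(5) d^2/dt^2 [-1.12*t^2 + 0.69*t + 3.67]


(1) = (1.7866*q^2 + 6.774*q - 8.1142)/(0.2116*q^4 + 0.2576*q^3 + 2.4888*q^2 + 1.4672*q + 6.8644)
(2) = -10
(3) = -4*g - 1
(4) = 20.64*d^3 + 5.16*d^2 + 1.48*d - 1.7
(5) = -2.24000000000000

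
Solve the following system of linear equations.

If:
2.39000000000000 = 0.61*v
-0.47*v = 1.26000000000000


Then:
No Solution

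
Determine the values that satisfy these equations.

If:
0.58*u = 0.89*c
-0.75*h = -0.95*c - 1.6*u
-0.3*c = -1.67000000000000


Then:
c = 5.57
h = 25.27
u = 8.54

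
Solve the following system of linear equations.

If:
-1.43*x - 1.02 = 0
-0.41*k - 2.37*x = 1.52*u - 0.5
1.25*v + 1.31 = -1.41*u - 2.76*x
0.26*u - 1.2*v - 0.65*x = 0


Then:
k = 4.96
u = 0.10
v = 0.41
x = -0.71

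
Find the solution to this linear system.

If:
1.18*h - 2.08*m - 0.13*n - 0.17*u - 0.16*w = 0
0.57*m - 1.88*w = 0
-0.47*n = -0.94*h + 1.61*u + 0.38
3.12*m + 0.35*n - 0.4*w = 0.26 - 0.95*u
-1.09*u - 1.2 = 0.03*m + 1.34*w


Then:
h = 0.28
m = 0.02
n = 3.55
u = -1.11
w = 0.01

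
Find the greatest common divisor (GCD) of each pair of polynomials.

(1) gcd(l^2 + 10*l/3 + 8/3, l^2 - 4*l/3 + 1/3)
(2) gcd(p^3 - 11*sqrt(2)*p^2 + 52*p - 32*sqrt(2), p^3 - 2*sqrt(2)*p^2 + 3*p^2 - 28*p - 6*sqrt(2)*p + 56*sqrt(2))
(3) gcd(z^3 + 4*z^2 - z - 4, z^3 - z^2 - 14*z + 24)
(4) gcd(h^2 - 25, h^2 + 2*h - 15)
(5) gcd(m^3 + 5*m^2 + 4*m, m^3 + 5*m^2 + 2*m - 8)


(1) = 1
(2) = gcd((p - 8*sqrt(2))*(p - 2*sqrt(2))*(p - sqrt(2)), (p - 4)*(p + 7)*(p - 2*sqrt(2))) = p - 2*sqrt(2)
(3) = z + 4
(4) = gcd((h - 5)*(h + 5), (h - 3)*(h + 5)) = h + 5
(5) = m + 4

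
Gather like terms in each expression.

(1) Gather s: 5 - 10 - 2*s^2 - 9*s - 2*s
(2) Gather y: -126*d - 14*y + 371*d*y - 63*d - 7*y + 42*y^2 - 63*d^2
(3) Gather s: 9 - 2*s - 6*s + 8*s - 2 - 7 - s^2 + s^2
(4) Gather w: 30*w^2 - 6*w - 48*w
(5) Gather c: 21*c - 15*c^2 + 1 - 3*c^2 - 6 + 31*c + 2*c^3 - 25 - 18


(1) = -2*s^2 - 11*s - 5
(2) = -63*d^2 - 189*d + 42*y^2 + y*(371*d - 21)
(3) = 0
(4) = 30*w^2 - 54*w
(5) = 2*c^3 - 18*c^2 + 52*c - 48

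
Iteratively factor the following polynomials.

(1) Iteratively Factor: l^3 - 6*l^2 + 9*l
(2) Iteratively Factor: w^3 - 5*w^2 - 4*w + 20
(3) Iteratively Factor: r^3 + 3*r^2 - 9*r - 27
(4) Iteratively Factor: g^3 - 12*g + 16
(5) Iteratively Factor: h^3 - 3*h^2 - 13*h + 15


(1) = (l)*(l^2 - 6*l + 9) = l*(l - 3)*(l - 3)
(2) = (w - 2)*(w^2 - 3*w - 10) = (w - 2)*(w + 2)*(w - 5)
(3) = (r + 3)*(r^2 - 9) = (r - 3)*(r + 3)*(r + 3)
(4) = (g + 4)*(g^2 - 4*g + 4) = (g - 2)*(g + 4)*(g - 2)
(5) = (h + 3)*(h^2 - 6*h + 5) = (h - 1)*(h + 3)*(h - 5)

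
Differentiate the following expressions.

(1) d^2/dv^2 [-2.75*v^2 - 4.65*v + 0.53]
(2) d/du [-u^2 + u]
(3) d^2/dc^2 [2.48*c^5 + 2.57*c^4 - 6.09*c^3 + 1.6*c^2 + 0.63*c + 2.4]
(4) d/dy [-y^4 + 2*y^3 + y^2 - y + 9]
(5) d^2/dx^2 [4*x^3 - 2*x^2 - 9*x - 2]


(1) = -5.50000000000000
(2) = 1 - 2*u
(3) = 49.6*c^3 + 30.84*c^2 - 36.54*c + 3.2
(4) = -4*y^3 + 6*y^2 + 2*y - 1
(5) = 24*x - 4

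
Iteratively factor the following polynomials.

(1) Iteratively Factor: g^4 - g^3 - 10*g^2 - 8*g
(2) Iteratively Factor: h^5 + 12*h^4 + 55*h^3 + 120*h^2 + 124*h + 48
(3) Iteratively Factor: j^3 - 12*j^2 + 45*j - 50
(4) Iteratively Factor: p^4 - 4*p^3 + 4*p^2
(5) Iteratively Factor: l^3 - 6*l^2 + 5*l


(1) = (g)*(g^3 - g^2 - 10*g - 8) = g*(g + 1)*(g^2 - 2*g - 8) = g*(g - 4)*(g + 1)*(g + 2)
(2) = (h + 3)*(h^4 + 9*h^3 + 28*h^2 + 36*h + 16) = (h + 3)*(h + 4)*(h^3 + 5*h^2 + 8*h + 4) = (h + 1)*(h + 3)*(h + 4)*(h^2 + 4*h + 4) = (h + 1)*(h + 2)*(h + 3)*(h + 4)*(h + 2)
(3) = (j - 5)*(j^2 - 7*j + 10) = (j - 5)^2*(j - 2)
(4) = (p)*(p^3 - 4*p^2 + 4*p) = p^2*(p^2 - 4*p + 4) = p^2*(p - 2)*(p - 2)
(5) = (l - 1)*(l^2 - 5*l) = l*(l - 1)*(l - 5)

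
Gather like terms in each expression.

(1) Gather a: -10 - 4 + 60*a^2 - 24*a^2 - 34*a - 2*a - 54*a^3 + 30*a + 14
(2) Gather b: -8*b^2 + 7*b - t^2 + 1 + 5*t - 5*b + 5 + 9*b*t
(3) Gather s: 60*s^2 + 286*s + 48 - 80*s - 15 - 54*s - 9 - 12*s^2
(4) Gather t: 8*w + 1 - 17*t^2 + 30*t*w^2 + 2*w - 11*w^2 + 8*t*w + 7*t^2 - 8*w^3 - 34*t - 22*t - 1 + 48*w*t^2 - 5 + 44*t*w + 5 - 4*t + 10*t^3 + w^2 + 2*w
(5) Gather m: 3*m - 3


(1) = -54*a^3 + 36*a^2 - 6*a
(2) = -8*b^2 + b*(9*t + 2) - t^2 + 5*t + 6
(3) = 48*s^2 + 152*s + 24
(4) = 10*t^3 + t^2*(48*w - 10) + t*(30*w^2 + 52*w - 60) - 8*w^3 - 10*w^2 + 12*w
(5) = 3*m - 3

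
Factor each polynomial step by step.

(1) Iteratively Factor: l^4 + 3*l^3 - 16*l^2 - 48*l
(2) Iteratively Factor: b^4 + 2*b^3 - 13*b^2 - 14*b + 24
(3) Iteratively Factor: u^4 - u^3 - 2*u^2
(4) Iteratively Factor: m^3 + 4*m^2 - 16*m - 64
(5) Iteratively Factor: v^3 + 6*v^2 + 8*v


(1) = (l)*(l^3 + 3*l^2 - 16*l - 48) = l*(l - 4)*(l^2 + 7*l + 12) = l*(l - 4)*(l + 3)*(l + 4)
(2) = (b - 1)*(b^3 + 3*b^2 - 10*b - 24) = (b - 1)*(b + 4)*(b^2 - b - 6) = (b - 1)*(b + 2)*(b + 4)*(b - 3)
(3) = (u + 1)*(u^3 - 2*u^2) = (u - 2)*(u + 1)*(u^2) = u*(u - 2)*(u + 1)*(u)
(4) = (m + 4)*(m^2 - 16) = (m - 4)*(m + 4)*(m + 4)
(5) = (v + 2)*(v^2 + 4*v) = v*(v + 2)*(v + 4)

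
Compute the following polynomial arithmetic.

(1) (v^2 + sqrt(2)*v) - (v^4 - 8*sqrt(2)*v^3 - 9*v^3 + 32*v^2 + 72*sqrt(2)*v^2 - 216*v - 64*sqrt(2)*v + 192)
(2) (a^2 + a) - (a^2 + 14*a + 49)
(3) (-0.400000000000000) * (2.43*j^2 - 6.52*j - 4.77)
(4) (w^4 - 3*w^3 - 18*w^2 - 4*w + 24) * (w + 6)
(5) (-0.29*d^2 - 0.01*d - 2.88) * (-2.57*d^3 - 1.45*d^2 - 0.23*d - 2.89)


(1) = -v^4 + 9*v^3 + 8*sqrt(2)*v^3 - 72*sqrt(2)*v^2 - 31*v^2 + 65*sqrt(2)*v + 216*v - 192
(2) = -13*a - 49
(3) = -0.972*j^2 + 2.608*j + 1.908
(4) = w^5 + 3*w^4 - 36*w^3 - 112*w^2 + 144
(5) = 0.7453*d^5 + 0.4462*d^4 + 7.4828*d^3 + 5.0164*d^2 + 0.6913*d + 8.3232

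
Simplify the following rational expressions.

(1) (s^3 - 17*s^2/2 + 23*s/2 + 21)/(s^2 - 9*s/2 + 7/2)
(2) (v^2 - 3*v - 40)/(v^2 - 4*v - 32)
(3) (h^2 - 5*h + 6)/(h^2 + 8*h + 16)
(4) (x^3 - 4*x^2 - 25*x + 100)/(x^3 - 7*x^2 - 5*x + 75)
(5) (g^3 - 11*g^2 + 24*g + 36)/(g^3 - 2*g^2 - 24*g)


(1) = (s^2 - 5*s - 6)/(s - 1)
(2) = (v + 5)/(v + 4)
(3) = (h^2 - 5*h + 6)/(h^2 + 8*h + 16)
(4) = (x^2 + x - 20)/(x^2 - 2*x - 15)
(5) = (g^2 - 5*g - 6)/(g^2 + 4*g)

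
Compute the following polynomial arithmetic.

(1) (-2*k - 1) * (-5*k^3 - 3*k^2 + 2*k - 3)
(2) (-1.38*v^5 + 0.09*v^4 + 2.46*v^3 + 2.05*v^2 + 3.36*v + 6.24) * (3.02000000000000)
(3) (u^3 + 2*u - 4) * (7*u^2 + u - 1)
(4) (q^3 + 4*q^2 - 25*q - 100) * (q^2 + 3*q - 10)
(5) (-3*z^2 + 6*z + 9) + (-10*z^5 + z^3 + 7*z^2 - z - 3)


(1) = 10*k^4 + 11*k^3 - k^2 + 4*k + 3
(2) = -4.1676*v^5 + 0.2718*v^4 + 7.4292*v^3 + 6.191*v^2 + 10.1472*v + 18.8448
(3) = 7*u^5 + u^4 + 13*u^3 - 26*u^2 - 6*u + 4
(4) = q^5 + 7*q^4 - 23*q^3 - 215*q^2 - 50*q + 1000
(5) = -10*z^5 + z^3 + 4*z^2 + 5*z + 6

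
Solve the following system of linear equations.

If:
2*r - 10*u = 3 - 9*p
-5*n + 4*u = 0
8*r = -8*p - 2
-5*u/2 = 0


Then:
n = 0
p = 1/2
r = -3/4
u = 0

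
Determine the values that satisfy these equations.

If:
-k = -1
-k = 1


Then:
No Solution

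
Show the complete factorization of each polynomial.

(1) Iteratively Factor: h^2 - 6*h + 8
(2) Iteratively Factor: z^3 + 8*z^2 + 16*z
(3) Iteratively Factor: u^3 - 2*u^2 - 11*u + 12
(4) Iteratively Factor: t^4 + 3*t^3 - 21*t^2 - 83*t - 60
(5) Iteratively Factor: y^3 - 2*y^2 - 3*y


(1) = (h - 4)*(h - 2)
(2) = (z + 4)*(z^2 + 4*z) = z*(z + 4)*(z + 4)
(3) = (u - 1)*(u^2 - u - 12) = (u - 4)*(u - 1)*(u + 3)
(4) = (t + 3)*(t^3 - 21*t - 20) = (t + 1)*(t + 3)*(t^2 - t - 20) = (t - 5)*(t + 1)*(t + 3)*(t + 4)
(5) = (y + 1)*(y^2 - 3*y) = y*(y + 1)*(y - 3)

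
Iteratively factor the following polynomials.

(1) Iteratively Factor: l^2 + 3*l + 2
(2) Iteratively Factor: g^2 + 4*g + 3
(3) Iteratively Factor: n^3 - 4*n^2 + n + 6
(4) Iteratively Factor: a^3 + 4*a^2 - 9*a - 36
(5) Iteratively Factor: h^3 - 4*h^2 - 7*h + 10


(1) = (l + 1)*(l + 2)
(2) = (g + 3)*(g + 1)
(3) = (n - 3)*(n^2 - n - 2) = (n - 3)*(n + 1)*(n - 2)
(4) = (a + 4)*(a^2 - 9) = (a + 3)*(a + 4)*(a - 3)
(5) = (h - 5)*(h^2 + h - 2) = (h - 5)*(h - 1)*(h + 2)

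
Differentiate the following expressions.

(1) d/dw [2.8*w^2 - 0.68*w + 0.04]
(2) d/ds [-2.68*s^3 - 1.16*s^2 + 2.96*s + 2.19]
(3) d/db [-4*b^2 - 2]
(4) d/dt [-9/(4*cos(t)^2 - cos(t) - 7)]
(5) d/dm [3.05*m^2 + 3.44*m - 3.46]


(1) = 5.6*w - 0.68
(2) = -8.04*s^2 - 2.32*s + 2.96
(3) = -8*b
(4) = 9*(1 - 8*cos(t))*sin(t)/(-4*cos(t)^2 + cos(t) + 7)^2
(5) = 6.1*m + 3.44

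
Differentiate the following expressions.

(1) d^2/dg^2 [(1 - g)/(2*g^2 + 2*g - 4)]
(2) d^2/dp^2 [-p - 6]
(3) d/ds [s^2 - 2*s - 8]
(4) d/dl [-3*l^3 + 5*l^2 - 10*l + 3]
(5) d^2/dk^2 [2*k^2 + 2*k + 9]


(1) = -1/(g^3 + 6*g^2 + 12*g + 8)
(2) = 0
(3) = 2*s - 2
(4) = -9*l^2 + 10*l - 10
(5) = 4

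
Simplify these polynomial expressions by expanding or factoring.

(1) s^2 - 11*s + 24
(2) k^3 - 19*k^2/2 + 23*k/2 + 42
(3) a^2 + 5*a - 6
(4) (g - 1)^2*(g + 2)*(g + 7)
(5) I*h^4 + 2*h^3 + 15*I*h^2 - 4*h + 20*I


(1) = (s - 8)*(s - 3)
(2) = (k - 7)*(k - 4)*(k + 3/2)
(3) = (a - 1)*(a + 6)
(4) = g^4 + 7*g^3 - 3*g^2 - 19*g + 14
(5) = (h - 5*I)*(h + 2*I)^2*(I*h + 1)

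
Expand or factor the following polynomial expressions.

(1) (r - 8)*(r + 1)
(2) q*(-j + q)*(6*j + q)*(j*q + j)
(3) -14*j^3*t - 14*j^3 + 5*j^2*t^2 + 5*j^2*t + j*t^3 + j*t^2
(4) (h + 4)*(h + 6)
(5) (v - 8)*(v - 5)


(1) = r^2 - 7*r - 8
(2) = -6*j^3*q^2 - 6*j^3*q + 5*j^2*q^3 + 5*j^2*q^2 + j*q^4 + j*q^3
(3) = (-2*j + t)*(7*j + t)*(j*t + j)
(4) = h^2 + 10*h + 24
(5) = v^2 - 13*v + 40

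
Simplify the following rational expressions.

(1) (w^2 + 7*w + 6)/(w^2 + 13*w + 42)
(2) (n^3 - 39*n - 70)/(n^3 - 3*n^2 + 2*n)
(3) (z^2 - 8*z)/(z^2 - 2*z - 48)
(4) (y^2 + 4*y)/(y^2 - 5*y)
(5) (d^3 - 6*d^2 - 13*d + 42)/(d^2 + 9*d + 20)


(1) = (w + 1)/(w + 7)
(2) = (n^3 - 39*n - 70)/(n^3 - 3*n^2 + 2*n)
(3) = z/(z + 6)
(4) = (y + 4)/(y - 5)
(5) = (d^3 - 6*d^2 - 13*d + 42)/(d^2 + 9*d + 20)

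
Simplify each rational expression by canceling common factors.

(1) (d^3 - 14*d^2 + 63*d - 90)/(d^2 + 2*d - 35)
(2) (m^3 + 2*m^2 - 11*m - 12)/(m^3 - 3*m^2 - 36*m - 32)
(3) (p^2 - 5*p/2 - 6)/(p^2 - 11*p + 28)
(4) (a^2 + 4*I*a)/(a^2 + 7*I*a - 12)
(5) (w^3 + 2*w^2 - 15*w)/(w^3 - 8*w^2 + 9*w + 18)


(1) = (d^2 - 9*d + 18)/(d + 7)
(2) = (m - 3)/(m - 8)
(3) = (2*p + 3)/(2*p - 14)
(4) = a/(a + 3*I)
(5) = (w^2 + 5*w)/(w^2 - 5*w - 6)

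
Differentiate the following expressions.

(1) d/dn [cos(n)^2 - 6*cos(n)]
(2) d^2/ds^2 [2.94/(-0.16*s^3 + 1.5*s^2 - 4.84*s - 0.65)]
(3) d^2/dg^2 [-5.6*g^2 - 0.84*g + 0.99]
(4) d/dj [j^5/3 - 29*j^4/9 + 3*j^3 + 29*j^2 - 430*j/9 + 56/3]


(1) = 2*(3 - cos(n))*sin(n)
(2) = ((2.8224*s - 8.82)*(0.16*s^3 - 1.5*s^2 + 4.84*s + 0.65) - 2.94*(0.48*s^2 - 3.0*s + 4.84)*(0.96*s^2 - 6.0*s + 9.68))/(0.16*s^3 - 1.5*s^2 + 4.84*s + 0.65)^3
(3) = -11.2000000000000
(4) = 5*j^4/3 - 116*j^3/9 + 9*j^2 + 58*j - 430/9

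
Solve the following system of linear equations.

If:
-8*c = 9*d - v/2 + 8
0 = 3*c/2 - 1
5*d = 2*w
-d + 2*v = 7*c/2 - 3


Then:
c = 2/3
d = -54/35
v = -116/105
w = -27/7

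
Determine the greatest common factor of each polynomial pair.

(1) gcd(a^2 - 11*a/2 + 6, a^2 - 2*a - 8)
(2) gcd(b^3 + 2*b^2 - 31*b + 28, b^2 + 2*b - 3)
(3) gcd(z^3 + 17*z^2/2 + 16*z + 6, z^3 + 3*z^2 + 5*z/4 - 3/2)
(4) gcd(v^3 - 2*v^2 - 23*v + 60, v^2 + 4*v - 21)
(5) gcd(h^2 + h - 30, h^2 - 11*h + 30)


(1) = a - 4
(2) = b - 1
(3) = z + 2
(4) = gcd((v - 4)*(v - 3)*(v + 5), (v - 3)*(v + 7)) = v - 3
(5) = gcd((h - 5)*(h + 6), (h - 6)*(h - 5)) = h - 5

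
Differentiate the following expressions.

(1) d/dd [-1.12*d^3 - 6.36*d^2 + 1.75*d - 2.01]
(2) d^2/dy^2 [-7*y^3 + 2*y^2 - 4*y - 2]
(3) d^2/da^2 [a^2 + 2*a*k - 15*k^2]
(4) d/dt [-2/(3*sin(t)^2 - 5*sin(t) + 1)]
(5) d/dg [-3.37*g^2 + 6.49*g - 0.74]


(1) = -3.36*d^2 - 12.72*d + 1.75
(2) = 4 - 42*y
(3) = 2
(4) = 2*(6*sin(t) - 5)*cos(t)/(3*sin(t)^2 - 5*sin(t) + 1)^2
(5) = 6.49 - 6.74*g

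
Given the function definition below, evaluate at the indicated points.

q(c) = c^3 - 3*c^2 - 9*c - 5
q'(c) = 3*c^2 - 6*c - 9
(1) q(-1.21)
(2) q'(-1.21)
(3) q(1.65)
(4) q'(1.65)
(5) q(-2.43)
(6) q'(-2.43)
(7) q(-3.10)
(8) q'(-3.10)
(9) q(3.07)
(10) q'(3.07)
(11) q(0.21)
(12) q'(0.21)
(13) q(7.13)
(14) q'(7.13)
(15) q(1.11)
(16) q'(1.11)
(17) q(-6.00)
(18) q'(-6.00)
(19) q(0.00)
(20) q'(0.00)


(1) = -0.27
(2) = 2.65
(3) = -23.53
(4) = -10.73
(5) = -15.19
(6) = 23.29
(7) = -35.72
(8) = 38.43
(9) = -31.97
(10) = 0.85
(11) = -7.01
(12) = -10.13
(13) = 140.79
(14) = 100.73
(15) = -17.32
(16) = -11.96
(17) = -275.00
(18) = 135.00
(19) = -5.00
(20) = -9.00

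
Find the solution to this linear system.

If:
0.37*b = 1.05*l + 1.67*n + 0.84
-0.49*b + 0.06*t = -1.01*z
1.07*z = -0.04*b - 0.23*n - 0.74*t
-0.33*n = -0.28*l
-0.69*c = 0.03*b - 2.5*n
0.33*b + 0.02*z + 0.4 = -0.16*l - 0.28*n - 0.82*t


Then:
b = 1.10
c = -0.59
l = -0.18
n = -0.15
t = -0.86
z = 0.59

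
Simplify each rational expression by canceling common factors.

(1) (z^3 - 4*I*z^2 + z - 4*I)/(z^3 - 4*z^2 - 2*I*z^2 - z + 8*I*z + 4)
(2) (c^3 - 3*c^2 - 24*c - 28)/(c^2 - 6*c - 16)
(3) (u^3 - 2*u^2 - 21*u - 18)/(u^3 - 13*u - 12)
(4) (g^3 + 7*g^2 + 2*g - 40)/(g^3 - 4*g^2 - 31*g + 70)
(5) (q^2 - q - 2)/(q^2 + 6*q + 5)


(1) = (z^2 - 3*I*z + 4)/(z^2 + z*(-4 - I) + 4*I)
(2) = (c^2 - 5*c - 14)/(c - 8)
(3) = (u - 6)/(u - 4)
(4) = (g + 4)/(g - 7)
(5) = (q - 2)/(q + 5)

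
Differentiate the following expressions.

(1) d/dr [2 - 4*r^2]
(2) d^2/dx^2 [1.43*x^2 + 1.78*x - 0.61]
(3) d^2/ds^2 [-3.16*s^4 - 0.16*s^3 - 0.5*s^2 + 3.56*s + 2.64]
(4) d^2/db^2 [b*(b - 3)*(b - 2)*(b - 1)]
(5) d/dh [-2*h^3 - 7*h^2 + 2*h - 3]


(1) = -8*r
(2) = 2.86000000000000
(3) = -37.92*s^2 - 0.96*s - 1.0
(4) = 12*b^2 - 36*b + 22
(5) = -6*h^2 - 14*h + 2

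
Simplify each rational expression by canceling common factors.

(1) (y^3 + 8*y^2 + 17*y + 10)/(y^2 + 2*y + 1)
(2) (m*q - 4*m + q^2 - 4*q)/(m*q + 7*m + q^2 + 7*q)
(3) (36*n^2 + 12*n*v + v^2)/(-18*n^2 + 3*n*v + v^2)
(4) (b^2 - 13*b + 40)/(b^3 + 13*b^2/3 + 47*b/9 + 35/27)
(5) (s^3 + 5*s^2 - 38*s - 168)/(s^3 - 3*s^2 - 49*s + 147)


(1) = (y^2 + 7*y + 10)/(y + 1)
(2) = (q - 4)/(q + 7)
(3) = (6*n + v)/(-3*n + v)
(4) = (27*b^2 - 351*b + 1080)/(27*b^3 + 117*b^2 + 141*b + 35)
(5) = (s^2 - 2*s - 24)/(s^2 - 10*s + 21)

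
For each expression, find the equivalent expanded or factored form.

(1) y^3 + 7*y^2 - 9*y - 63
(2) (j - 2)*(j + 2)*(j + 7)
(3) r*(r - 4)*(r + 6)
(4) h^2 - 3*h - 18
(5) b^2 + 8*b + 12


(1) = (y - 3)*(y + 3)*(y + 7)
(2) = j^3 + 7*j^2 - 4*j - 28
(3) = r^3 + 2*r^2 - 24*r
(4) = (h - 6)*(h + 3)
(5) = (b + 2)*(b + 6)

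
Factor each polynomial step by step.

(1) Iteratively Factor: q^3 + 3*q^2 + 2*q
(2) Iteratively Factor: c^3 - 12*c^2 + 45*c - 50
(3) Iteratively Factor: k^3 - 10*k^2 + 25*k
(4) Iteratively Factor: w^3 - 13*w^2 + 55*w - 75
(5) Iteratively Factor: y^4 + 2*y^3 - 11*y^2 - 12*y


(1) = (q)*(q^2 + 3*q + 2) = q*(q + 2)*(q + 1)
(2) = (c - 5)*(c^2 - 7*c + 10) = (c - 5)*(c - 2)*(c - 5)
(3) = (k)*(k^2 - 10*k + 25) = k*(k - 5)*(k - 5)
(4) = (w - 3)*(w^2 - 10*w + 25) = (w - 5)*(w - 3)*(w - 5)
(5) = (y - 3)*(y^3 + 5*y^2 + 4*y) = (y - 3)*(y + 4)*(y^2 + y) = y*(y - 3)*(y + 4)*(y + 1)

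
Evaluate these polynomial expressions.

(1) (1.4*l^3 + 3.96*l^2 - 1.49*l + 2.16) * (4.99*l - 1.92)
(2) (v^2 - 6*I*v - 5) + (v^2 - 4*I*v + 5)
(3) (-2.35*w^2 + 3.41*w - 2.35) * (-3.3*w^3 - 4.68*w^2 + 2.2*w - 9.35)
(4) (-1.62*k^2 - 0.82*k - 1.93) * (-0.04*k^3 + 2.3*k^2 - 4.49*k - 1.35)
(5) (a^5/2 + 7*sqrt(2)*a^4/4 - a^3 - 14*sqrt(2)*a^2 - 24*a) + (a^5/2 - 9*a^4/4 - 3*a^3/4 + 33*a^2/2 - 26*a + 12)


(1) = 6.986*l^4 + 17.0724*l^3 - 15.0383*l^2 + 13.6392*l - 4.1472
(2) = 2*v^2 - 10*I*v
(3) = 7.755*w^5 - 0.255*w^4 - 13.3738*w^3 + 40.4725*w^2 - 37.0535*w + 21.9725
(4) = 0.0648*k^5 - 3.6932*k^4 + 5.465*k^3 + 1.4298*k^2 + 9.7727*k + 2.6055
(5) = a^5 - 9*a^4/4 + 7*sqrt(2)*a^4/4 - 7*a^3/4 - 14*sqrt(2)*a^2 + 33*a^2/2 - 50*a + 12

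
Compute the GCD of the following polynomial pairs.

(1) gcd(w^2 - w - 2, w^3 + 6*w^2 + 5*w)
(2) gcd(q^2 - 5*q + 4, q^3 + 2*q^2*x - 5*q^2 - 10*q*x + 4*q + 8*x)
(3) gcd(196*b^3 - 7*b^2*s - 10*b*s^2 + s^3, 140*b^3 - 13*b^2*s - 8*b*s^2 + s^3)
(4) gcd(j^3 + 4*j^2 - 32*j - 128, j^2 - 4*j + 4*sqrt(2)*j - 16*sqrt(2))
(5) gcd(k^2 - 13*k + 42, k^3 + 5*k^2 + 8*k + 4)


(1) = gcd((w - 2)*(w + 1), w*(w + 1)*(w + 5)) = w + 1
(2) = gcd((q - 4)*(q - 1), (q - 4)*(q - 1)*(q + 2*x)) = q^2 - 5*q + 4
(3) = -28*b^2 - 3*b*s + s^2
(4) = j + 4*sqrt(2)
(5) = gcd((k - 7)*(k - 6), (k + 1)*(k + 2)^2) = 1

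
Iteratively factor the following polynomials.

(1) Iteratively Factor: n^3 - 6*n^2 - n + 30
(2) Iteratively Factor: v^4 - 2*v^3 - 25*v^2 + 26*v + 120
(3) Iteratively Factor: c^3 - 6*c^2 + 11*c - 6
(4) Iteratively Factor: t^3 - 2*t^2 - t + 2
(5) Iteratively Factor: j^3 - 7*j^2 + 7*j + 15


(1) = (n + 2)*(n^2 - 8*n + 15) = (n - 5)*(n + 2)*(n - 3)
(2) = (v + 4)*(v^3 - 6*v^2 - v + 30) = (v + 2)*(v + 4)*(v^2 - 8*v + 15) = (v - 3)*(v + 2)*(v + 4)*(v - 5)
(3) = (c - 1)*(c^2 - 5*c + 6) = (c - 3)*(c - 1)*(c - 2)
(4) = (t - 2)*(t^2 - 1) = (t - 2)*(t + 1)*(t - 1)
(5) = (j + 1)*(j^2 - 8*j + 15) = (j - 5)*(j + 1)*(j - 3)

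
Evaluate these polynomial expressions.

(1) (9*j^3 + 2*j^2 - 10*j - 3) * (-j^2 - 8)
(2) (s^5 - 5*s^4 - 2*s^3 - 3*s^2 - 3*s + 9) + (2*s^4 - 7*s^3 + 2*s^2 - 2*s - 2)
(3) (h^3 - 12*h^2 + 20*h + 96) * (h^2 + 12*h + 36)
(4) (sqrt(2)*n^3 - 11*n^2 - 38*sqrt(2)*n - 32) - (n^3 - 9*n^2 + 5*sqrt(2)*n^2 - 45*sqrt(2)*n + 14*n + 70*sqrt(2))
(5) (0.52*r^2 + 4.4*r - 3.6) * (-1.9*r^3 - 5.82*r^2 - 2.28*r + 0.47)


(1) = -9*j^5 - 2*j^4 - 62*j^3 - 13*j^2 + 80*j + 24
(2) = s^5 - 3*s^4 - 9*s^3 - s^2 - 5*s + 7
(3) = h^5 - 88*h^3 - 96*h^2 + 1872*h + 3456
(4) = -n^3 + sqrt(2)*n^3 - 5*sqrt(2)*n^2 - 2*n^2 - 14*n + 7*sqrt(2)*n - 70*sqrt(2) - 32
(5) = -0.988*r^5 - 11.3864*r^4 - 19.9536*r^3 + 11.1644*r^2 + 10.276*r - 1.692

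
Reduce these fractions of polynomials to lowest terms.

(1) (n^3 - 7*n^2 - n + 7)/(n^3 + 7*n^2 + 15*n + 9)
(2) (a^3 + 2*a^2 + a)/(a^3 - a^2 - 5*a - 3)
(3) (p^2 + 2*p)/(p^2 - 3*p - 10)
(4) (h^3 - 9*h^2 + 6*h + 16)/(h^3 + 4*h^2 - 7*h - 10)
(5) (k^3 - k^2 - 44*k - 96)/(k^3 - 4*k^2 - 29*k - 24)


(1) = (n^2 - 8*n + 7)/(n^2 + 6*n + 9)
(2) = a/(a - 3)
(3) = p/(p - 5)
(4) = (h - 8)/(h + 5)
(5) = (k + 4)/(k + 1)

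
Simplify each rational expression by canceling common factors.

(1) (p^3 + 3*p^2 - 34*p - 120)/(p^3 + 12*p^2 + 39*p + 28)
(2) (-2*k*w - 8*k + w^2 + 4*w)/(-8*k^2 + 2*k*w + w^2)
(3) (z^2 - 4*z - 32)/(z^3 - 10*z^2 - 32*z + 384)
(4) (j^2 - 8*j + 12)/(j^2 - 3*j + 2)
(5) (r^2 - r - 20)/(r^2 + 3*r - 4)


(1) = (p^2 - p - 30)/(p^2 + 8*p + 7)
(2) = (w + 4)/(4*k + w)
(3) = (z + 4)/(z^2 - 2*z - 48)
(4) = (j - 6)/(j - 1)
(5) = (r - 5)/(r - 1)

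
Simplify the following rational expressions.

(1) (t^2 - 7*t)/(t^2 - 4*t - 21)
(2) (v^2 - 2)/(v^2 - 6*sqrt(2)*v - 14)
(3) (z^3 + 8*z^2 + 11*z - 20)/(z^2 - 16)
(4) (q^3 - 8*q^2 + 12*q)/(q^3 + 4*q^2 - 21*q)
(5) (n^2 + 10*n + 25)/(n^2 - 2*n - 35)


(1) = t/(t + 3)
(2) = (v - sqrt(2))/(v - 7*sqrt(2))
(3) = (z^2 + 4*z - 5)/(z - 4)
(4) = (q^2 - 8*q + 12)/(q^2 + 4*q - 21)
(5) = (n + 5)/(n - 7)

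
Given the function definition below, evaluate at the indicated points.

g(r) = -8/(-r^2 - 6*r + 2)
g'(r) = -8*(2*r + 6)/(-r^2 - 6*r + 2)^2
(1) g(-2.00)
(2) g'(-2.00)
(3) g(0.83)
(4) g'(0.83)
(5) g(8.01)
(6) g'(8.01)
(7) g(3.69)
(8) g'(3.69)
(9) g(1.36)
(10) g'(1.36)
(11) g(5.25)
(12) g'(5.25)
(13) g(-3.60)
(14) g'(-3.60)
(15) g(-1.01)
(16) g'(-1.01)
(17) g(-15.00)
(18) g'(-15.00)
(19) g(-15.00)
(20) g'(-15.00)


(1) = -0.80
(2) = -0.16
(3) = 2.18
(4) = -4.55
(5) = 0.07
(6) = -0.01
(7) = 0.24
(8) = -0.09
(9) = 1.00
(10) = -1.09
(11) = 0.14
(12) = -0.04
(13) = -0.75
(14) = 0.08
(15) = -1.14
(16) = -0.64
(17) = 0.06
(18) = 0.01
(19) = 0.06
(20) = 0.01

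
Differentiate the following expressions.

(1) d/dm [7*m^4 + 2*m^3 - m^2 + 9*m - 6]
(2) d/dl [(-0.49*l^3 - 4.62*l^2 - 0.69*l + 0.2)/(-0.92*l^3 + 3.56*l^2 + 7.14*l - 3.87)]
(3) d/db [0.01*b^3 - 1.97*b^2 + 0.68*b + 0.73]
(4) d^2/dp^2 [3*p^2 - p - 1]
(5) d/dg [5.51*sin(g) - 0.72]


(1) = 28*m^3 + 6*m^2 - 2*m + 9
(2) = (-5.9948*l^4 - 8.2668*l^3 - 24.2895*l^2 + 34.3348*l + 1.2423)/(0.8464*l^6 - 6.5504*l^5 - 0.464*l^4 + 57.9576*l^3 + 23.4252*l^2 - 55.2636*l + 14.9769)
(3) = 0.03*b^2 - 3.94*b + 0.68
(4) = 6
(5) = 5.51*cos(g)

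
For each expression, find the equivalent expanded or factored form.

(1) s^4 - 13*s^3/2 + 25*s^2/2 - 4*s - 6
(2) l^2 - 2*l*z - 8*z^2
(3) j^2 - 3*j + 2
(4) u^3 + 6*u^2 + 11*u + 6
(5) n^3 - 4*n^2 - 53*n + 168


(1) = (s - 3)*(s - 2)^2*(s + 1/2)
(2) = (l - 4*z)*(l + 2*z)
(3) = (j - 2)*(j - 1)
(4) = (u + 1)*(u + 2)*(u + 3)
(5) = (n - 8)*(n - 3)*(n + 7)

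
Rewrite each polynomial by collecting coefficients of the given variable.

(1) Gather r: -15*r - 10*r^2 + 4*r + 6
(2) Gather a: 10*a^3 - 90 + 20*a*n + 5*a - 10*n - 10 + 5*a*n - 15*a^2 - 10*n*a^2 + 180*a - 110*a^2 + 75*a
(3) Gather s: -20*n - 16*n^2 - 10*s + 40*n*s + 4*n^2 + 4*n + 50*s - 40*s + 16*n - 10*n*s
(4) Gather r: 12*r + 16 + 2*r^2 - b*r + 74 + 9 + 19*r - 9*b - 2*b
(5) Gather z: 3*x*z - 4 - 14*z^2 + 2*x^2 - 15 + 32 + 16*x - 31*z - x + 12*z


(1) = -10*r^2 - 11*r + 6
(2) = 10*a^3 + a^2*(-10*n - 125) + a*(25*n + 260) - 10*n - 100
(3) = -12*n^2 + 30*n*s
(4) = -11*b + 2*r^2 + r*(31 - b) + 99
(5) = 2*x^2 + 15*x - 14*z^2 + z*(3*x - 19) + 13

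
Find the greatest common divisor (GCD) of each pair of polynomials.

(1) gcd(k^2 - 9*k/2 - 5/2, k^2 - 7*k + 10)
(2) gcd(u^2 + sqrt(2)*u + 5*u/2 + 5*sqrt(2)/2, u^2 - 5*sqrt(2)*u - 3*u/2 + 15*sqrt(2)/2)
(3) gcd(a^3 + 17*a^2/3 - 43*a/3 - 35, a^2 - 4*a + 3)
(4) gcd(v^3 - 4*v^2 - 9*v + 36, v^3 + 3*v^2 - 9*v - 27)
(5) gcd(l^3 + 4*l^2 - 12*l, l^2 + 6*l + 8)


(1) = gcd((k - 5)*(k + 1/2), (k - 5)*(k - 2)) = k - 5
(2) = 1
(3) = gcd((a - 3)*(a + 5/3)*(a + 7), (a - 3)*(a - 1)) = a - 3
(4) = gcd((v - 4)*(v - 3)*(v + 3), (v - 3)*(v + 3)^2) = v^2 - 9
(5) = gcd(l*(l - 2)*(l + 6), (l + 2)*(l + 4)) = 1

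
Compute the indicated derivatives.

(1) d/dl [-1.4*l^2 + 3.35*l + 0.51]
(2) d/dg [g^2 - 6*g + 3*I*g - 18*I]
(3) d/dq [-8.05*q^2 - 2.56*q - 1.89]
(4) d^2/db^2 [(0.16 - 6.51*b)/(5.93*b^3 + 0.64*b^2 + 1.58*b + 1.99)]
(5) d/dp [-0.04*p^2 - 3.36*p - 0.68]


(1) = 3.35 - 2.8*l
(2) = 2*g - 6 + 3*I
(3) = -16.1*q - 2.56
(4) = (-1373.540994*b^5 - 80.723904*b^4 + 126.372308*b^3 + 931.258524*b^2 + 39.388896*b + 41.32878)/(208.527857*b^9 + 67.516608*b^8 + 173.96841*b^7 + 246.175093*b^6 + 91.667148*b^5 + 119.109036*b^4 + 86.468219*b^3 + 22.5069*b^2 + 18.770874*b + 7.880599)
(5) = -0.08*p - 3.36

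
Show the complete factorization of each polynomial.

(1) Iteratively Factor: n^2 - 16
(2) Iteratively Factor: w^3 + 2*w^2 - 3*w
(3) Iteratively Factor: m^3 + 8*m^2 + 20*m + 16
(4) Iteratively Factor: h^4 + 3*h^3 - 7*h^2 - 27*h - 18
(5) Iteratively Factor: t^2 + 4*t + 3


(1) = (n + 4)*(n - 4)
(2) = (w + 3)*(w^2 - w) = (w - 1)*(w + 3)*(w)
(3) = (m + 2)*(m^2 + 6*m + 8) = (m + 2)^2*(m + 4)
(4) = (h + 3)*(h^3 - 7*h - 6) = (h + 2)*(h + 3)*(h^2 - 2*h - 3) = (h + 1)*(h + 2)*(h + 3)*(h - 3)
(5) = (t + 1)*(t + 3)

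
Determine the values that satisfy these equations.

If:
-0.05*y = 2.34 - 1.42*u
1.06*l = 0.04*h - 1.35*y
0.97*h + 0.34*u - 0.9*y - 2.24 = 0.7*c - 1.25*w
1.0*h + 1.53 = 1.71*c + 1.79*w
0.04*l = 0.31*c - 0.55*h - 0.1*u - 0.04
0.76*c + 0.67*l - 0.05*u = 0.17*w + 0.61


Then:
c = -0.31
h = -0.65
l = 1.58
u = 1.60
w = 0.78
y = -1.26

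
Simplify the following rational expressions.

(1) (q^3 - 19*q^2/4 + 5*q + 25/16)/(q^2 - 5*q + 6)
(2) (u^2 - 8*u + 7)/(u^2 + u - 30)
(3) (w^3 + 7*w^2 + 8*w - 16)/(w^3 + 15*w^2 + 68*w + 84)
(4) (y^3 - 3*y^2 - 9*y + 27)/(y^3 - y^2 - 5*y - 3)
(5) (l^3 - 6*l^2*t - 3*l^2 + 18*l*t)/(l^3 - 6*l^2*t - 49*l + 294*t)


(1) = (16*q^3 - 76*q^2 + 80*q + 25)/(16*q^2 - 80*q + 96)
(2) = (u^2 - 8*u + 7)/(u^2 + u - 30)
(3) = (w^3 + 7*w^2 + 8*w - 16)/(w^3 + 15*w^2 + 68*w + 84)
(4) = (y^2 - 9)/(y^2 + 2*y + 1)
(5) = (l^2 - 3*l)/(l^2 - 49)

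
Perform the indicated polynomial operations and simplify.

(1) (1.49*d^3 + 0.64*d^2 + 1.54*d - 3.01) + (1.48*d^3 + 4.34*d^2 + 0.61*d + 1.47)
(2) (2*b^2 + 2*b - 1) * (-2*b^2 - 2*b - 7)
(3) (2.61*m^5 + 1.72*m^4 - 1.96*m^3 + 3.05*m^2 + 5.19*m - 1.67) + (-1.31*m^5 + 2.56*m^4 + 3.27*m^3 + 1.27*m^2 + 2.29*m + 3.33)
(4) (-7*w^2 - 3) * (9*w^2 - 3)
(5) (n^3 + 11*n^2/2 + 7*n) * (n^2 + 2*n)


(1) = 2.97*d^3 + 4.98*d^2 + 2.15*d - 1.54
(2) = -4*b^4 - 8*b^3 - 16*b^2 - 12*b + 7
(3) = 1.3*m^5 + 4.28*m^4 + 1.31*m^3 + 4.32*m^2 + 7.48*m + 1.66
(4) = -63*w^4 - 6*w^2 + 9
(5) = n^5 + 15*n^4/2 + 18*n^3 + 14*n^2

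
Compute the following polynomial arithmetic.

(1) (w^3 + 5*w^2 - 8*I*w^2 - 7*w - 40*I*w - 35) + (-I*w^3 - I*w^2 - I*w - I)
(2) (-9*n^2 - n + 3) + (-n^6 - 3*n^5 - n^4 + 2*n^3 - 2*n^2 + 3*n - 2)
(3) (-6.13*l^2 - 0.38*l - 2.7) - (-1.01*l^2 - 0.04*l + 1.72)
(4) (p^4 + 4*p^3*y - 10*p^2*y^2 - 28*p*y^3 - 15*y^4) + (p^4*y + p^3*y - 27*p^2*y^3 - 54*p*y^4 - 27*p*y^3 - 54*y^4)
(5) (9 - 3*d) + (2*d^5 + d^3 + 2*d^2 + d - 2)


(1) = w^3 - I*w^3 + 5*w^2 - 9*I*w^2 - 7*w - 41*I*w - 35 - I
(2) = -n^6 - 3*n^5 - n^4 + 2*n^3 - 11*n^2 + 2*n + 1
(3) = -5.12*l^2 - 0.34*l - 4.42
(4) = p^4*y + p^4 + 5*p^3*y - 27*p^2*y^3 - 10*p^2*y^2 - 54*p*y^4 - 55*p*y^3 - 69*y^4
(5) = 2*d^5 + d^3 + 2*d^2 - 2*d + 7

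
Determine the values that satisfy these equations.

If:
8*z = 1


Then:
z = 1/8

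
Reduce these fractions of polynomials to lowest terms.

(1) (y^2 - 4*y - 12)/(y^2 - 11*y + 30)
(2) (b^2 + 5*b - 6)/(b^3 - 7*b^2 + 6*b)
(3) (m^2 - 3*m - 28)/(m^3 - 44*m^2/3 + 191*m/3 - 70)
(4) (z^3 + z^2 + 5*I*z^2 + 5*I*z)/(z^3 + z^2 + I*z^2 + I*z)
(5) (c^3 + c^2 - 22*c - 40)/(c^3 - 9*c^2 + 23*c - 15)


(1) = (y + 2)/(y - 5)
(2) = (b + 6)/(b^2 - 6*b)
(3) = (3*m + 12)/(3*m^2 - 23*m + 30)
(4) = (z + 5*I)/(z + I)
(5) = (c^2 + 6*c + 8)/(c^2 - 4*c + 3)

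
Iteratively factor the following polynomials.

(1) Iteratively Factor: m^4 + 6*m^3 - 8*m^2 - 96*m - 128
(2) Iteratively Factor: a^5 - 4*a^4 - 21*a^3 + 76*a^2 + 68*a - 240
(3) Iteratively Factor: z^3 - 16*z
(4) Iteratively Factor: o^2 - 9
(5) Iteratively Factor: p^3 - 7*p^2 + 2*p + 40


(1) = (m + 2)*(m^3 + 4*m^2 - 16*m - 64) = (m + 2)*(m + 4)*(m^2 - 16) = (m + 2)*(m + 4)^2*(m - 4)
(2) = (a - 5)*(a^4 + a^3 - 16*a^2 - 4*a + 48) = (a - 5)*(a + 2)*(a^3 - a^2 - 14*a + 24) = (a - 5)*(a - 3)*(a + 2)*(a^2 + 2*a - 8) = (a - 5)*(a - 3)*(a + 2)*(a + 4)*(a - 2)
(3) = (z + 4)*(z^2 - 4*z) = z*(z + 4)*(z - 4)
(4) = (o + 3)*(o - 3)
(5) = (p + 2)*(p^2 - 9*p + 20) = (p - 5)*(p + 2)*(p - 4)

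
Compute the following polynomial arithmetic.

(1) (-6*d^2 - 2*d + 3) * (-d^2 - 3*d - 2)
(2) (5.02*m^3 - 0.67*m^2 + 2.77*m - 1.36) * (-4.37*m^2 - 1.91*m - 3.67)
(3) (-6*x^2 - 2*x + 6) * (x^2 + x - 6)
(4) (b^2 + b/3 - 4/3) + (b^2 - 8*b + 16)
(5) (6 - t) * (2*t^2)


(1) = 6*d^4 + 20*d^3 + 15*d^2 - 5*d - 6
(2) = -21.9374*m^5 - 6.6603*m^4 - 29.2486*m^3 + 3.1114*m^2 - 7.5683*m + 4.9912
(3) = -6*x^4 - 8*x^3 + 40*x^2 + 18*x - 36
(4) = 2*b^2 - 23*b/3 + 44/3
(5) = -2*t^3 + 12*t^2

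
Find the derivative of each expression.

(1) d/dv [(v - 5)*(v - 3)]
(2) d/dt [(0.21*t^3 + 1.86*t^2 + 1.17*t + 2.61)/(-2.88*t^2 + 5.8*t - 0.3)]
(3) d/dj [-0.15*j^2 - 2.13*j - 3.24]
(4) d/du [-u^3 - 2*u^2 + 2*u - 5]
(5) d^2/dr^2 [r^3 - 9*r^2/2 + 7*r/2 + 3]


(1) = 2*v - 8
(2) = (-0.6048*t^4 + 2.436*t^3 + 13.9686*t^2 + 13.9176*t - 15.489)/(8.2944*t^4 - 33.408*t^3 + 35.368*t^2 - 3.48*t + 0.09)
(3) = -0.3*j - 2.13
(4) = -3*u^2 - 4*u + 2
(5) = 6*r - 9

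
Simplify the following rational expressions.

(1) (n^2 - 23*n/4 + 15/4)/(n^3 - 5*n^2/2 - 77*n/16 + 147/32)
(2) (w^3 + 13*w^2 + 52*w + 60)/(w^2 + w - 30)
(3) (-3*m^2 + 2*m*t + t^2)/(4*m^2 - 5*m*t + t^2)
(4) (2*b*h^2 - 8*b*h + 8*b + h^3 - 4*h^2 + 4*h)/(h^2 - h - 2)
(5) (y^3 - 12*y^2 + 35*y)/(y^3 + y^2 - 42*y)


(1) = (8*n - 40)/(8*n^2 - 14*n - 49)
(2) = (w^2 + 7*w + 10)/(w - 5)
(3) = (3*m + t)/(-4*m + t)
(4) = (2*b*h - 4*b + h^2 - 2*h)/(h + 1)
(5) = (y^2 - 12*y + 35)/(y^2 + y - 42)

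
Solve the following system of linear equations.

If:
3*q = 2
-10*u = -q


Then:
q = 2/3
u = 1/15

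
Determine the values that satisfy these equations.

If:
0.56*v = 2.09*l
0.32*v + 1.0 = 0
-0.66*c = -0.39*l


Then:
c = -0.49
l = -0.84
v = -3.12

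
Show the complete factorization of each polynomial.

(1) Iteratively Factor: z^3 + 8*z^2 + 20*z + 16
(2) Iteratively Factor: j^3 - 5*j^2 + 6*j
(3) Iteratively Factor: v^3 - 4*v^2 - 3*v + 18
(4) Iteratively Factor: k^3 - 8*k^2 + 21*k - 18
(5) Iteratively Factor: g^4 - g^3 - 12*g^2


(1) = (z + 2)*(z^2 + 6*z + 8) = (z + 2)^2*(z + 4)
(2) = (j)*(j^2 - 5*j + 6) = j*(j - 3)*(j - 2)
(3) = (v - 3)*(v^2 - v - 6) = (v - 3)^2*(v + 2)
(4) = (k - 3)*(k^2 - 5*k + 6) = (k - 3)*(k - 2)*(k - 3)
(5) = (g)*(g^3 - g^2 - 12*g) = g*(g + 3)*(g^2 - 4*g) = g^2*(g + 3)*(g - 4)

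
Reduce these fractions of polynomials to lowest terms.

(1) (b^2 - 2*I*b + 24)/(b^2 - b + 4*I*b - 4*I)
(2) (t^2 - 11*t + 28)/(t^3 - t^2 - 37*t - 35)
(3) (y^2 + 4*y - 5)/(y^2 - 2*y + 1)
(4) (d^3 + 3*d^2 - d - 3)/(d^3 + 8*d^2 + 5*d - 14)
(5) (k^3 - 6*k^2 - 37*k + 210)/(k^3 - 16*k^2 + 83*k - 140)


(1) = (b - 6*I)/(b - 1)
(2) = (t - 4)/(t^2 + 6*t + 5)
(3) = (y + 5)/(y - 1)
(4) = (d^2 + 4*d + 3)/(d^2 + 9*d + 14)
(5) = (k + 6)/(k - 4)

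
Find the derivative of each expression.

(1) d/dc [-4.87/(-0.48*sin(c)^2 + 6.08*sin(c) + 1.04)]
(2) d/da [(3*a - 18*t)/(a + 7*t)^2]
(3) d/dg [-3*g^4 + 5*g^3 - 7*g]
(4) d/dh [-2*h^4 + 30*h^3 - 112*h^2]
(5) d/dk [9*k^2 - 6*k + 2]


(1) = (29.6096 - 4.6752*sin(c))*cos(c)/(-0.48*sin(c)^2 + 6.08*sin(c) + 1.04)^2
(2) = 3*(-a + 19*t)/(a + 7*t)^3
(3) = -12*g^3 + 15*g^2 - 7
(4) = 2*h*(-4*h^2 + 45*h - 112)
(5) = 18*k - 6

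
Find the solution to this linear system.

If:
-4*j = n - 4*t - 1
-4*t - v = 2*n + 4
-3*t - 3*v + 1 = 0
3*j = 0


Then:
j = 0
n = -43/33
t = -19/33
v = 10/11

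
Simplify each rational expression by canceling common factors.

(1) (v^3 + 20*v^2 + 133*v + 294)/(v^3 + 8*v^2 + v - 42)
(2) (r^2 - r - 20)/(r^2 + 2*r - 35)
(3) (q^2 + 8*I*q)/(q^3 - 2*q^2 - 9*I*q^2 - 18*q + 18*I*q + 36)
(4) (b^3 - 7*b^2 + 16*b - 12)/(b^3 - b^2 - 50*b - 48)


(1) = (v^2 + 13*v + 42)/(v^2 + v - 6)
(2) = (r + 4)/(r + 7)
(3) = (q^2 + 8*I*q)/(q^3 + q^2*(-2 - 9*I) + q*(-18 + 18*I) + 36)
(4) = (b^3 - 7*b^2 + 16*b - 12)/(b^3 - b^2 - 50*b - 48)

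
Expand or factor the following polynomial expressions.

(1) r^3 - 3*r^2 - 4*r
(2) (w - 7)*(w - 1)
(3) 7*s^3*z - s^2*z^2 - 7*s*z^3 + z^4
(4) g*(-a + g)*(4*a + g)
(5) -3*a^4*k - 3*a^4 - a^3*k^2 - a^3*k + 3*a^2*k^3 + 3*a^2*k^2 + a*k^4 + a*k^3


(1) = r*(r - 4)*(r + 1)
(2) = w^2 - 8*w + 7
(3) = z*(-7*s + z)*(-s + z)*(s + z)
(4) = -4*a^2*g + 3*a*g^2 + g^3
(5) = (-a + k)*(a + k)*(3*a + k)*(a*k + a)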